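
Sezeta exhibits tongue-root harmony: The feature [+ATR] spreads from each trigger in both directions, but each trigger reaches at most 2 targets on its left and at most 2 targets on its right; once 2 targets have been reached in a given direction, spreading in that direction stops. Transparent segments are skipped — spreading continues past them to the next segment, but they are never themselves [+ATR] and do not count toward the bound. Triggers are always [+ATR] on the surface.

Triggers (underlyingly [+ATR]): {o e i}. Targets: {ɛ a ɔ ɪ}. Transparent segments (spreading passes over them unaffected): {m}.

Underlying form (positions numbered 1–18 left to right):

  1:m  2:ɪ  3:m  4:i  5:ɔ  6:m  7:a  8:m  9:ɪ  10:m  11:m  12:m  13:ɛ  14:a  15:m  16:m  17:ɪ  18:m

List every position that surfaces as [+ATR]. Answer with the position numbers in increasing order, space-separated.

2 4 5 7

From /i/ at 4 rightward: 5 /ɔ/ → [+ATR]; 6 /m/ transparent; 7 /a/ → [+ATR]; bound reached.
From /i/ at 4 leftward: 3 /m/ transparent; 2 /ɪ/ → [+ATR]; 1 /m/ transparent; word edge.
Targets with no active source: positions 9 13 14 17 stay [-ATR].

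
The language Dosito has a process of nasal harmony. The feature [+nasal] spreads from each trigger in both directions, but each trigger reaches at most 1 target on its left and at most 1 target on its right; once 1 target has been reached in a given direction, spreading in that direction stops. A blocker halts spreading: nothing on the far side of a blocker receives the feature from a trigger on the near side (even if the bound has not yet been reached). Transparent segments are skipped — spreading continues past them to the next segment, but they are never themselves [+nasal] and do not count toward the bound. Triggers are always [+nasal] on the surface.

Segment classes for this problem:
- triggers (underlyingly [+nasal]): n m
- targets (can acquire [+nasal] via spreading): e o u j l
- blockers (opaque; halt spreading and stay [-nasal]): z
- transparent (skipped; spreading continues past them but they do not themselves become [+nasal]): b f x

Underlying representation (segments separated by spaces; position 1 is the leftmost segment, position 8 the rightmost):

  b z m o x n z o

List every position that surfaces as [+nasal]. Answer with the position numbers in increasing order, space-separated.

From /m/ at 3 rightward: 4 /o/ → [+nasal]; bound reached.
From /m/ at 3 leftward: 2 /z/ blocks.
From /n/ at 6 rightward: 7 /z/ blocks.
From /n/ at 6 leftward: 5 /x/ transparent; 4 /o/ → [+nasal]; bound reached.
Target with no active source: position 8 stays [-nasal].

3 4 6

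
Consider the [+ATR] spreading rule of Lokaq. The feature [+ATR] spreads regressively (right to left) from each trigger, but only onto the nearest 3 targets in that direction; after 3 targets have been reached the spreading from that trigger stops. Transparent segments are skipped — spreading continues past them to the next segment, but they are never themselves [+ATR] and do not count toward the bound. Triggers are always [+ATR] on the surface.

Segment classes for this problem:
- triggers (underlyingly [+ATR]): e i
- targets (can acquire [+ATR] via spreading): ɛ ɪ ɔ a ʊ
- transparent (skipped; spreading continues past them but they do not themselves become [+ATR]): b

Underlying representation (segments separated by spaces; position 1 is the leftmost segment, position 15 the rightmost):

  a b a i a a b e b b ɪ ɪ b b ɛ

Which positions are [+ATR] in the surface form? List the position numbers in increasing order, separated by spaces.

From /i/ at 4 leftward: 3 /a/ → [+ATR]; 2 /b/ transparent; 1 /a/ → [+ATR]; word edge.
From /e/ at 8 leftward: 7 /b/ transparent; 6 /a/ → [+ATR]; 5 /a/ → [+ATR]; 4 /i/ is itself a trigger — this domain ends here.
Targets with no active source: positions 11 12 15 stay [-ATR].

1 3 4 5 6 8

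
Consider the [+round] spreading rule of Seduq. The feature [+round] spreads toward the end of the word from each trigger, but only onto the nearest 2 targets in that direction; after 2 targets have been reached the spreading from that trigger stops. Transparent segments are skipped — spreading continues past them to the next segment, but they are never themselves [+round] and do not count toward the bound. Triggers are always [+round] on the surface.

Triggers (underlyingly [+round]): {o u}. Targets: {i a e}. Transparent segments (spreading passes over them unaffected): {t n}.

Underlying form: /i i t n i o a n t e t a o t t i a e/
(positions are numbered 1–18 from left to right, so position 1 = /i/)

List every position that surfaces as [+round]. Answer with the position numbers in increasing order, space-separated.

From /o/ at 6 rightward: 7 /a/ → [+round]; 8 /n/ transparent; 9 /t/ transparent; 10 /e/ → [+round]; bound reached.
From /o/ at 13 rightward: 14 /t/ transparent; 15 /t/ transparent; 16 /i/ → [+round]; 17 /a/ → [+round]; bound reached.
Targets with no active source: positions 1 2 5 12 18 stay [-round].

6 7 10 13 16 17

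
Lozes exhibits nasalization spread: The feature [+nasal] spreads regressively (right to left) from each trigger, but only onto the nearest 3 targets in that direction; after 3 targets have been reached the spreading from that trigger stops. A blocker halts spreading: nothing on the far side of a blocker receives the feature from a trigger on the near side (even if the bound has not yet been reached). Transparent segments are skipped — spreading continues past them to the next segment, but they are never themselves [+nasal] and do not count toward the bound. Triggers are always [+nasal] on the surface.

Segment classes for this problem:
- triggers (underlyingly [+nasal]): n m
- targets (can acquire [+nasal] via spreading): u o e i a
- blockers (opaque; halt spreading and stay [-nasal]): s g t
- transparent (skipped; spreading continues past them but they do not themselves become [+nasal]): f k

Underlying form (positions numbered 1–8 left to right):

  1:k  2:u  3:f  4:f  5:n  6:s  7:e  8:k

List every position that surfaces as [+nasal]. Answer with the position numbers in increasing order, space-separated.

2 5

From /n/ at 5 leftward: 4 /f/ transparent; 3 /f/ transparent; 2 /u/ → [+nasal]; 1 /k/ transparent; word edge.
Target with no active source: position 7 stays [-nasal].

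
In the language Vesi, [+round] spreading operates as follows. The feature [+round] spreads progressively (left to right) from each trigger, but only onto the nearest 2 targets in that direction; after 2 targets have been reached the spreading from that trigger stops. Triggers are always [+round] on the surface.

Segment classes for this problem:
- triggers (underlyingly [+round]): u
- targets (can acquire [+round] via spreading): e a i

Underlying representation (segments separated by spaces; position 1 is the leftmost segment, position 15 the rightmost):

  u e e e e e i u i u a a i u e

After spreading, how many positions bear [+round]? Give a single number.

10

From /u/ at 1 rightward: 2 /e/ → [+round]; 3 /e/ → [+round]; bound reached.
From /u/ at 8 rightward: 9 /i/ → [+round]; 10 /u/ is itself a trigger — this domain ends here.
From /u/ at 10 rightward: 11 /a/ → [+round]; 12 /a/ → [+round]; bound reached.
From /u/ at 14 rightward: 15 /e/ → [+round]; word edge.
Targets with no active source: positions 4 5 6 7 13 stay [-round].
[+round] positions on the surface: 1 2 3 8 9 10 11 12 14 15.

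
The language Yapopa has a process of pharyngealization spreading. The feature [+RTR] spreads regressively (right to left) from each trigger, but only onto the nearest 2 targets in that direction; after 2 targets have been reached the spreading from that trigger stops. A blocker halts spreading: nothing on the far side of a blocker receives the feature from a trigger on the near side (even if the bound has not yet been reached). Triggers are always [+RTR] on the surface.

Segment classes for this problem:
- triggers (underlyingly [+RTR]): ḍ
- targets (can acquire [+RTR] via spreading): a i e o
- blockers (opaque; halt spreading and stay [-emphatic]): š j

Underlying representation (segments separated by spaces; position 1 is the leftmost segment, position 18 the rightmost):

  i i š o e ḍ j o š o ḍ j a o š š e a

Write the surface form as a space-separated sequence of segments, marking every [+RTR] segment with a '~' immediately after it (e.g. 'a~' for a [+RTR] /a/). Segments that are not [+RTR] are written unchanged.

i i š o~ e~ ḍ~ j o š o~ ḍ~ j a o š š e a

From /ḍ/ at 6 leftward: 5 /e/ → [+RTR]; 4 /o/ → [+RTR]; bound reached.
From /ḍ/ at 11 leftward: 10 /o/ → [+RTR]; 9 /š/ blocks.
Targets with no active source: positions 1 2 8 13 14 17 18 stay [-emphatic].
[+RTR] positions on the surface: 4 5 6 10 11.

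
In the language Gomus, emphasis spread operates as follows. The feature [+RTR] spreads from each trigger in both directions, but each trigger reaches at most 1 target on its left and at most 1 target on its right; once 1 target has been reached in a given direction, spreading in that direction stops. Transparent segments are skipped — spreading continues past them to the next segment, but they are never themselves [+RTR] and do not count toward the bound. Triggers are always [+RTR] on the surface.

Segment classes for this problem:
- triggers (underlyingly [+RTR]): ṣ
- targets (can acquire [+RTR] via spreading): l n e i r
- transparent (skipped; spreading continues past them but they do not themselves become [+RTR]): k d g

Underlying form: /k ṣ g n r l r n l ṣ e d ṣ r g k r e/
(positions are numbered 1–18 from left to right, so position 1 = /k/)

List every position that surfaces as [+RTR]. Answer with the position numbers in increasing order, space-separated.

2 4 9 10 11 13 14

From /ṣ/ at 2 rightward: 3 /g/ transparent; 4 /n/ → [+RTR]; bound reached.
From /ṣ/ at 2 leftward: 1 /k/ transparent; word edge.
From /ṣ/ at 10 rightward: 11 /e/ → [+RTR]; bound reached.
From /ṣ/ at 10 leftward: 9 /l/ → [+RTR]; bound reached.
From /ṣ/ at 13 rightward: 14 /r/ → [+RTR]; bound reached.
From /ṣ/ at 13 leftward: 12 /d/ transparent; 11 /e/ → [+RTR]; bound reached.
Targets with no active source: positions 5 6 7 8 17 18 stay [-emphatic].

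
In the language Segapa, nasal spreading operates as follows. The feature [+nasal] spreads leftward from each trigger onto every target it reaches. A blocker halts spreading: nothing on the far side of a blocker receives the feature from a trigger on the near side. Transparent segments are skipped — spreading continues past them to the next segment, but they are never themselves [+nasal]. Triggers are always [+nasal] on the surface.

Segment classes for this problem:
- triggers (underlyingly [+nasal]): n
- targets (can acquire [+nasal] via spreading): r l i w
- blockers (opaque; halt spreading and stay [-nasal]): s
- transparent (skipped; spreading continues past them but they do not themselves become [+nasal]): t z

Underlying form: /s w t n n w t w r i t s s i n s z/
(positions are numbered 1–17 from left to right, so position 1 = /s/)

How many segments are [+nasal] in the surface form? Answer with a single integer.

From /n/ at 4 leftward: 3 /t/ transparent; 2 /w/ → [+nasal]; 1 /s/ blocks.
From /n/ at 5 leftward: 4 /n/ is itself a trigger — this domain ends here.
From /n/ at 15 leftward: 14 /i/ → [+nasal]; 13 /s/ blocks.
Targets with no active source: positions 6 8 9 10 stay [-nasal].
[+nasal] positions on the surface: 2 4 5 14 15.

5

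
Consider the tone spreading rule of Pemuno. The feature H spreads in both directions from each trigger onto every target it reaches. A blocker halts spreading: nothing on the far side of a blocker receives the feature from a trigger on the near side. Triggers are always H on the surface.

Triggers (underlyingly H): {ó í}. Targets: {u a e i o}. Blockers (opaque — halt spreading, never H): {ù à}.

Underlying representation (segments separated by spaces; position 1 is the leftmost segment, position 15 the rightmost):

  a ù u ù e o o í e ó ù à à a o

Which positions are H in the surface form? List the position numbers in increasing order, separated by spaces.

5 6 7 8 9 10

From /í/ at 8 rightward: 9 /e/ → H; 10 /ó/ is itself a trigger — this domain ends here.
From /í/ at 8 leftward: 7 /o/ → H; 6 /o/ → H; 5 /e/ → H; 4 /ù/ blocks.
From /ó/ at 10 rightward: 11 /ù/ blocks.
From /ó/ at 10 leftward: 9 /e/ → H; 8 /í/ is itself a trigger — this domain ends here.
Targets with no active source: positions 1 3 14 15 stay [-high tone].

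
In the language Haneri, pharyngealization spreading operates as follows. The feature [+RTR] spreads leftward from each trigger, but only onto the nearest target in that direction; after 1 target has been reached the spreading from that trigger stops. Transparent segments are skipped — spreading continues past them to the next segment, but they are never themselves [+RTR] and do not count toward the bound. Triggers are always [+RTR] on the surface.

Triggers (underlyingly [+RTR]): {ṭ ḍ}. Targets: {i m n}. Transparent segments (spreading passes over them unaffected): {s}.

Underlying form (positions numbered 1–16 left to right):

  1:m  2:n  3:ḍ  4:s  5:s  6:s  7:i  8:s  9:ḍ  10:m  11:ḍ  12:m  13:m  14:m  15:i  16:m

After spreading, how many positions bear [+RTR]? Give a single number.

From /ḍ/ at 3 leftward: 2 /n/ → [+RTR]; bound reached.
From /ḍ/ at 9 leftward: 8 /s/ transparent; 7 /i/ → [+RTR]; bound reached.
From /ḍ/ at 11 leftward: 10 /m/ → [+RTR]; bound reached.
Targets with no active source: positions 1 12 13 14 15 16 stay [-emphatic].
[+RTR] positions on the surface: 2 3 7 9 10 11.

6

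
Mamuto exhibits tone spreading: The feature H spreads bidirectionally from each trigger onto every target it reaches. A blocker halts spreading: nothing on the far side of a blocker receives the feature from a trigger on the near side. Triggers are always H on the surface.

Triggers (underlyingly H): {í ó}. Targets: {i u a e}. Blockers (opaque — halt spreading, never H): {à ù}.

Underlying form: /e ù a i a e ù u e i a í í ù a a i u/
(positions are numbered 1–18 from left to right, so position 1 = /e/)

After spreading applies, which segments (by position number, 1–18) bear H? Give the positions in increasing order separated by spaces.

8 9 10 11 12 13

From /í/ at 12 rightward: 13 /í/ is itself a trigger — this domain ends here.
From /í/ at 12 leftward: 11 /a/ → H; 10 /i/ → H; 9 /e/ → H; 8 /u/ → H; 7 /ù/ blocks.
From /í/ at 13 rightward: 14 /ù/ blocks.
From /í/ at 13 leftward: 12 /í/ is itself a trigger — this domain ends here.
Targets with no active source: positions 1 3 4 5 6 15 16 17 18 stay [-high tone].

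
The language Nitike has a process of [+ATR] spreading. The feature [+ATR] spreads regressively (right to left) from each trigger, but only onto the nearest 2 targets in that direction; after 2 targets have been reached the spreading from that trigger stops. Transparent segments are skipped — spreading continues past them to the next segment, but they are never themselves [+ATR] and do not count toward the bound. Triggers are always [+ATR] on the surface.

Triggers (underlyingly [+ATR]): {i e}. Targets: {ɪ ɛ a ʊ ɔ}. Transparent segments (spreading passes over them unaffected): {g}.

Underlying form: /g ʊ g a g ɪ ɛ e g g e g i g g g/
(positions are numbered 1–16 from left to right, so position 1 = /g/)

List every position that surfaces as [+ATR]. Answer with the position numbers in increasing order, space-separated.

From /e/ at 8 leftward: 7 /ɛ/ → [+ATR]; 6 /ɪ/ → [+ATR]; bound reached.
From /e/ at 11 leftward: 10 /g/ transparent; 9 /g/ transparent; 8 /e/ is itself a trigger — this domain ends here.
From /i/ at 13 leftward: 12 /g/ transparent; 11 /e/ is itself a trigger — this domain ends here.
Targets with no active source: positions 2 4 stay [-ATR].

6 7 8 11 13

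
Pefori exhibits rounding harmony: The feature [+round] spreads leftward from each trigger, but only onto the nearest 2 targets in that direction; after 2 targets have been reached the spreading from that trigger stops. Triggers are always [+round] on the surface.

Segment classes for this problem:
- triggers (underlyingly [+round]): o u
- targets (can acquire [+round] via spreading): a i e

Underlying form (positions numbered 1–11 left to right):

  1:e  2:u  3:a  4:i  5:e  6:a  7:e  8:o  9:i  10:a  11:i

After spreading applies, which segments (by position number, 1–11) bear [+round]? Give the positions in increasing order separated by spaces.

1 2 6 7 8

From /u/ at 2 leftward: 1 /e/ → [+round]; word edge.
From /o/ at 8 leftward: 7 /e/ → [+round]; 6 /a/ → [+round]; bound reached.
Targets with no active source: positions 3 4 5 9 10 11 stay [-round].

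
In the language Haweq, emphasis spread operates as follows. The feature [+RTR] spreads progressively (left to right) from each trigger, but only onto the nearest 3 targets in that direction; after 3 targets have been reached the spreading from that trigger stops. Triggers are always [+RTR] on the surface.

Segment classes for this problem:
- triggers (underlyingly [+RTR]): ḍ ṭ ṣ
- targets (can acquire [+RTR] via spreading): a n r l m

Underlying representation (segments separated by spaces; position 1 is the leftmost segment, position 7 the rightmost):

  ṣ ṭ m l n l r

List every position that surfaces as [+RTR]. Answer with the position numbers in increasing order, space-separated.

From /ṣ/ at 1 rightward: 2 /ṭ/ is itself a trigger — this domain ends here.
From /ṭ/ at 2 rightward: 3 /m/ → [+RTR]; 4 /l/ → [+RTR]; 5 /n/ → [+RTR]; bound reached.
Targets with no active source: positions 6 7 stay [-emphatic].

1 2 3 4 5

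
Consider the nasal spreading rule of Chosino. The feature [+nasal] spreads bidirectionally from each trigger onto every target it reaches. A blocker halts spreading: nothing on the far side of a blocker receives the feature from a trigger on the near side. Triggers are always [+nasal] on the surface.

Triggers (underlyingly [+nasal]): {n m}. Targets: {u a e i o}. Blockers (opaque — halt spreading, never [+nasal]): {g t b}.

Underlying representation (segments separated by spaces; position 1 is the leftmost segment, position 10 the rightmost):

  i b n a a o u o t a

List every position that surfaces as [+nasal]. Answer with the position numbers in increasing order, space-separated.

From /n/ at 3 rightward: 4 /a/ → [+nasal]; 5 /a/ → [+nasal]; 6 /o/ → [+nasal]; 7 /u/ → [+nasal]; 8 /o/ → [+nasal]; 9 /t/ blocks.
From /n/ at 3 leftward: 2 /b/ blocks.
Targets with no active source: positions 1 10 stay [-nasal].

3 4 5 6 7 8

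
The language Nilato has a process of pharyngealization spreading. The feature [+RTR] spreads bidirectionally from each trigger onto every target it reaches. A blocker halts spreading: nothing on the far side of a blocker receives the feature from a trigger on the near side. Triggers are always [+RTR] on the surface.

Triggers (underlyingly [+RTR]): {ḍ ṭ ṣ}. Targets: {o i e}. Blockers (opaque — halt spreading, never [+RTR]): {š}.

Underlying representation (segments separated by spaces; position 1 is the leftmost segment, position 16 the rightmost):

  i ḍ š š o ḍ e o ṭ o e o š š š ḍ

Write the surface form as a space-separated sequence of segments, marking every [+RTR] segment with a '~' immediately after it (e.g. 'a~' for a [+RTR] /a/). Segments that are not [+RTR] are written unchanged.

i~ ḍ~ š š o~ ḍ~ e~ o~ ṭ~ o~ e~ o~ š š š ḍ~

From /ḍ/ at 2 rightward: 3 /š/ blocks.
From /ḍ/ at 2 leftward: 1 /i/ → [+RTR]; word edge.
From /ḍ/ at 6 rightward: 7 /e/ → [+RTR]; 8 /o/ → [+RTR]; 9 /ṭ/ is itself a trigger — this domain ends here.
From /ḍ/ at 6 leftward: 5 /o/ → [+RTR]; 4 /š/ blocks.
From /ṭ/ at 9 rightward: 10 /o/ → [+RTR]; 11 /e/ → [+RTR]; 12 /o/ → [+RTR]; 13 /š/ blocks.
From /ṭ/ at 9 leftward: 8 /o/ → [+RTR]; 7 /e/ → [+RTR]; 6 /ḍ/ is itself a trigger — this domain ends here.
From /ḍ/ at 16 rightward: word edge.
From /ḍ/ at 16 leftward: 15 /š/ blocks.
[+RTR] positions on the surface: 1 2 5 6 7 8 9 10 11 12 16.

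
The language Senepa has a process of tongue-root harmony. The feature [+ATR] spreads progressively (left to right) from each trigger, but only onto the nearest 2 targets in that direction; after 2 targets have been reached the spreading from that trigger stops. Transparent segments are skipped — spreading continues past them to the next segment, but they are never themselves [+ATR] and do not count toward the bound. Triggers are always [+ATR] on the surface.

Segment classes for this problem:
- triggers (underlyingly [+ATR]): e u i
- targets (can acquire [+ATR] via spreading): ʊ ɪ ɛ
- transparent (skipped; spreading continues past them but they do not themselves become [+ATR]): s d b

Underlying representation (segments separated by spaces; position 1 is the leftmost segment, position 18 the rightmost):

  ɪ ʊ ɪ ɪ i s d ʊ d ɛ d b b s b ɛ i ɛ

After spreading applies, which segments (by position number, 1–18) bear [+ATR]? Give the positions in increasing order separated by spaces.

5 8 10 17 18

From /i/ at 5 rightward: 6 /s/ transparent; 7 /d/ transparent; 8 /ʊ/ → [+ATR]; 9 /d/ transparent; 10 /ɛ/ → [+ATR]; bound reached.
From /i/ at 17 rightward: 18 /ɛ/ → [+ATR]; word edge.
Targets with no active source: positions 1 2 3 4 16 stay [-ATR].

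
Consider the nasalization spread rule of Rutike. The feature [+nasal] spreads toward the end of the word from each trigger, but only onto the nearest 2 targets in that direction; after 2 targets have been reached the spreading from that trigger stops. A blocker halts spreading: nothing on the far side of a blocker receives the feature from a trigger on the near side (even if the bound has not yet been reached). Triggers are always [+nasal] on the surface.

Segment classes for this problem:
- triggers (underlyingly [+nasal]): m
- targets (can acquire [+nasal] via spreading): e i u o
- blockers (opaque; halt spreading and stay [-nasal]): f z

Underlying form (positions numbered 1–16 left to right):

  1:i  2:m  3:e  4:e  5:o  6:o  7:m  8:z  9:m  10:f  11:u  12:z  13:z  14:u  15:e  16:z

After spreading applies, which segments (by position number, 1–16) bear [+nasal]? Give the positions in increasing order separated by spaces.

From /m/ at 2 rightward: 3 /e/ → [+nasal]; 4 /e/ → [+nasal]; bound reached.
From /m/ at 7 rightward: 8 /z/ blocks.
From /m/ at 9 rightward: 10 /f/ blocks.
Targets with no active source: positions 1 5 6 11 14 15 stay [-nasal].

2 3 4 7 9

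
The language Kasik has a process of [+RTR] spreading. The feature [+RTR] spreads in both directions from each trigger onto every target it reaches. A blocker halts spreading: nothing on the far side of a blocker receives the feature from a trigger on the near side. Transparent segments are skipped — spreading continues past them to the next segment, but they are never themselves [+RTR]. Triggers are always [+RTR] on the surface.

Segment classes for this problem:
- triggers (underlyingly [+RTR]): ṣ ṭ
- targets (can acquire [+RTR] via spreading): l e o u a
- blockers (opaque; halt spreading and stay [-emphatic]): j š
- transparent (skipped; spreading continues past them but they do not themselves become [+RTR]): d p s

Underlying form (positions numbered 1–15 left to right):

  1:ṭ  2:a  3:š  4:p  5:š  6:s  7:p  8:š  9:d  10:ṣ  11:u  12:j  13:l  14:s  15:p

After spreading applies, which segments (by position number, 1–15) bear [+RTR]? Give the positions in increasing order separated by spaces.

1 2 10 11

From /ṭ/ at 1 rightward: 2 /a/ → [+RTR]; 3 /š/ blocks.
From /ṭ/ at 1 leftward: word edge.
From /ṣ/ at 10 rightward: 11 /u/ → [+RTR]; 12 /j/ blocks.
From /ṣ/ at 10 leftward: 9 /d/ transparent; 8 /š/ blocks.
Target with no active source: position 13 stays [-emphatic].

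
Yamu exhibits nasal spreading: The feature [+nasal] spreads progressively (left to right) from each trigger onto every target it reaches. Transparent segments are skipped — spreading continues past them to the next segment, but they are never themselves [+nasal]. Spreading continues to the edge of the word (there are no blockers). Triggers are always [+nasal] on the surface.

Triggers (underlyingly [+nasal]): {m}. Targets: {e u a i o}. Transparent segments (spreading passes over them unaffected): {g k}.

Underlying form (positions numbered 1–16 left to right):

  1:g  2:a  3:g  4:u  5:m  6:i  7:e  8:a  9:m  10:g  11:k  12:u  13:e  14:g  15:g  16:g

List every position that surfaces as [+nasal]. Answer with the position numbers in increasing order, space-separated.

5 6 7 8 9 12 13

From /m/ at 5 rightward: 6 /i/ → [+nasal]; 7 /e/ → [+nasal]; 8 /a/ → [+nasal]; 9 /m/ is itself a trigger — this domain ends here.
From /m/ at 9 rightward: 10 /g/ transparent; 11 /k/ transparent; 12 /u/ → [+nasal]; 13 /e/ → [+nasal]; 14 /g/ transparent; 15 /g/ transparent; 16 /g/ transparent; word edge.
Targets with no active source: positions 2 4 stay [-nasal].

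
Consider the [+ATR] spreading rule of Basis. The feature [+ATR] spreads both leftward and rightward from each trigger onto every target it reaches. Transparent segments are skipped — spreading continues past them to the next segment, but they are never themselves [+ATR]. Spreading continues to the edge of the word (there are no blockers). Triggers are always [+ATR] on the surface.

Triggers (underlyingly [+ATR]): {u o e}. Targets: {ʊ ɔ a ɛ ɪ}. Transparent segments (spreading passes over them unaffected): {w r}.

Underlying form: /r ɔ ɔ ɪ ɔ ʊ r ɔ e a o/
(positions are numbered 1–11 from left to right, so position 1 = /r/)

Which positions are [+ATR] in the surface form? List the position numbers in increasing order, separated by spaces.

From /e/ at 9 rightward: 10 /a/ → [+ATR]; 11 /o/ is itself a trigger — this domain ends here.
From /e/ at 9 leftward: 8 /ɔ/ → [+ATR]; 7 /r/ transparent; 6 /ʊ/ → [+ATR]; 5 /ɔ/ → [+ATR]; 4 /ɪ/ → [+ATR]; 3 /ɔ/ → [+ATR]; 2 /ɔ/ → [+ATR]; 1 /r/ transparent; word edge.
From /o/ at 11 rightward: word edge.
From /o/ at 11 leftward: 10 /a/ → [+ATR]; 9 /e/ is itself a trigger — this domain ends here.

2 3 4 5 6 8 9 10 11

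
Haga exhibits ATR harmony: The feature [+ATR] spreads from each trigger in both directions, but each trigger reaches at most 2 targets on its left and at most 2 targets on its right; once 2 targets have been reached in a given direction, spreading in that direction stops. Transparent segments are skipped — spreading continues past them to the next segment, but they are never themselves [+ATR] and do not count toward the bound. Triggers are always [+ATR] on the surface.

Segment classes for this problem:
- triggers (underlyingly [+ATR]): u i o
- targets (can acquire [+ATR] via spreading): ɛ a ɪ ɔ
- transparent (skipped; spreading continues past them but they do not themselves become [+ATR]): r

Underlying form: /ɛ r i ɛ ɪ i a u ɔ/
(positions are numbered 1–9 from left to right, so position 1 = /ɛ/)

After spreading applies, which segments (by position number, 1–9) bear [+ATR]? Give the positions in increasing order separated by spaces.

1 3 4 5 6 7 8 9

From /i/ at 3 rightward: 4 /ɛ/ → [+ATR]; 5 /ɪ/ → [+ATR]; bound reached.
From /i/ at 3 leftward: 2 /r/ transparent; 1 /ɛ/ → [+ATR]; word edge.
From /i/ at 6 rightward: 7 /a/ → [+ATR]; 8 /u/ is itself a trigger — this domain ends here.
From /i/ at 6 leftward: 5 /ɪ/ → [+ATR]; 4 /ɛ/ → [+ATR]; bound reached.
From /u/ at 8 rightward: 9 /ɔ/ → [+ATR]; word edge.
From /u/ at 8 leftward: 7 /a/ → [+ATR]; 6 /i/ is itself a trigger — this domain ends here.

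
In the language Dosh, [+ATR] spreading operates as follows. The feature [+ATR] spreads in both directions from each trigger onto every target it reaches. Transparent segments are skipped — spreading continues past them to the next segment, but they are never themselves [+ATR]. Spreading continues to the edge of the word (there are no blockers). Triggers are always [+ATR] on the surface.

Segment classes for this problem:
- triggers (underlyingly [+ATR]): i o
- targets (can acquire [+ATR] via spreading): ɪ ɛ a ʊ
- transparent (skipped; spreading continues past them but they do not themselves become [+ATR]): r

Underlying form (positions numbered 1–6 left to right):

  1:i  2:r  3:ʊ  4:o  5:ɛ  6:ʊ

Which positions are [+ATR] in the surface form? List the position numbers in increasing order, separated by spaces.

1 3 4 5 6

From /i/ at 1 rightward: 2 /r/ transparent; 3 /ʊ/ → [+ATR]; 4 /o/ is itself a trigger — this domain ends here.
From /i/ at 1 leftward: word edge.
From /o/ at 4 rightward: 5 /ɛ/ → [+ATR]; 6 /ʊ/ → [+ATR]; word edge.
From /o/ at 4 leftward: 3 /ʊ/ → [+ATR]; 2 /r/ transparent; 1 /i/ is itself a trigger — this domain ends here.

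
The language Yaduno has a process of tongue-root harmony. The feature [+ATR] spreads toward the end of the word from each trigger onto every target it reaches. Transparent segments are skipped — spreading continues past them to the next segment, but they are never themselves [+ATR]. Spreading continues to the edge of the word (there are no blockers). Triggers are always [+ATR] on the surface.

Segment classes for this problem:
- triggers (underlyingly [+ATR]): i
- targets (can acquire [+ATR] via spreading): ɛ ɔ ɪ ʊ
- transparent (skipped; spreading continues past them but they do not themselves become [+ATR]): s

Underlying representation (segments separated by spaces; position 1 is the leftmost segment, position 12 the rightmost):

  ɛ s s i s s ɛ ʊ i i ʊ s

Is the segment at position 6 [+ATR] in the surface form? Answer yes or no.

no

From /i/ at 4 rightward: 5 /s/ transparent; 6 /s/ transparent; 7 /ɛ/ → [+ATR]; 8 /ʊ/ → [+ATR]; 9 /i/ is itself a trigger — this domain ends here.
From /i/ at 9 rightward: 10 /i/ is itself a trigger — this domain ends here.
From /i/ at 10 rightward: 11 /ʊ/ → [+ATR]; 12 /s/ transparent; word edge.
Target with no active source: position 1 stays [-ATR].
[+ATR] positions on the surface: 4 7 8 9 10 11.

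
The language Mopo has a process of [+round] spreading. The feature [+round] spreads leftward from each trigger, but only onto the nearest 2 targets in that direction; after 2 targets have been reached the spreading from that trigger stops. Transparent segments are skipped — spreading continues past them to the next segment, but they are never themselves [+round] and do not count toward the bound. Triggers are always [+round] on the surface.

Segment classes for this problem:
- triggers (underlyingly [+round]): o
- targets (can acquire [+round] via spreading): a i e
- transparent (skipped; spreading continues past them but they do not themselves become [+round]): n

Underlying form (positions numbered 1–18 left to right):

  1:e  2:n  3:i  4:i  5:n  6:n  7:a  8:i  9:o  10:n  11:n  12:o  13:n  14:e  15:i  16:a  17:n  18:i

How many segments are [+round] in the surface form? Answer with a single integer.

From /o/ at 9 leftward: 8 /i/ → [+round]; 7 /a/ → [+round]; bound reached.
From /o/ at 12 leftward: 11 /n/ transparent; 10 /n/ transparent; 9 /o/ is itself a trigger — this domain ends here.
Targets with no active source: positions 1 3 4 14 15 16 18 stay [-round].
[+round] positions on the surface: 7 8 9 12.

4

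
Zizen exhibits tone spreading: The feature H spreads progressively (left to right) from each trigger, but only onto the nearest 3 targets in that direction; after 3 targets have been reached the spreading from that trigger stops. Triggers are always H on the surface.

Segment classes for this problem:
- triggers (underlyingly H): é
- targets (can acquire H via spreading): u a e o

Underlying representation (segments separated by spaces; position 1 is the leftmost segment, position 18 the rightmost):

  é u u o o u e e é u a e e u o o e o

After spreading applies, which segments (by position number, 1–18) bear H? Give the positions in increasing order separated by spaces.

From /é/ at 1 rightward: 2 /u/ → H; 3 /u/ → H; 4 /o/ → H; bound reached.
From /é/ at 9 rightward: 10 /u/ → H; 11 /a/ → H; 12 /e/ → H; bound reached.
Targets with no active source: positions 5 6 7 8 13 14 15 16 17 18 stay [-high tone].

1 2 3 4 9 10 11 12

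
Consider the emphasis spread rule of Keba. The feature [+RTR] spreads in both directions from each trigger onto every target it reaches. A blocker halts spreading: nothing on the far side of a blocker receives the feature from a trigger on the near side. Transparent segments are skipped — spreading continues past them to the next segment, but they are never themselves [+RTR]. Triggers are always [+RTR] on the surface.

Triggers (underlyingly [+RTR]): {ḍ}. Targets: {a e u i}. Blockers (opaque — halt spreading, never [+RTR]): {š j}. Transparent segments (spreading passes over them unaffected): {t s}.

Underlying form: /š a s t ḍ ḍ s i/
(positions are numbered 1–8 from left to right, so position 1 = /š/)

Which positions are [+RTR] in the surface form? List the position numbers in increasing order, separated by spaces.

2 5 6 8

From /ḍ/ at 5 rightward: 6 /ḍ/ is itself a trigger — this domain ends here.
From /ḍ/ at 5 leftward: 4 /t/ transparent; 3 /s/ transparent; 2 /a/ → [+RTR]; 1 /š/ blocks.
From /ḍ/ at 6 rightward: 7 /s/ transparent; 8 /i/ → [+RTR]; word edge.
From /ḍ/ at 6 leftward: 5 /ḍ/ is itself a trigger — this domain ends here.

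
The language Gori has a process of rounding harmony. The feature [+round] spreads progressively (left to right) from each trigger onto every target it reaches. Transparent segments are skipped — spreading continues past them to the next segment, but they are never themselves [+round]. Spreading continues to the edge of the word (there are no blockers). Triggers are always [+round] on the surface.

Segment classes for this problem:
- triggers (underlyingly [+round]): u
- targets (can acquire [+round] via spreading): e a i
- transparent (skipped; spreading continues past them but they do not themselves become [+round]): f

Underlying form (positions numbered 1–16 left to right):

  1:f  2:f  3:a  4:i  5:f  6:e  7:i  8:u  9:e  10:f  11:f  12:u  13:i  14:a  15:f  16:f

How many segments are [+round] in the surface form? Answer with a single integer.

5

From /u/ at 8 rightward: 9 /e/ → [+round]; 10 /f/ transparent; 11 /f/ transparent; 12 /u/ is itself a trigger — this domain ends here.
From /u/ at 12 rightward: 13 /i/ → [+round]; 14 /a/ → [+round]; 15 /f/ transparent; 16 /f/ transparent; word edge.
Targets with no active source: positions 3 4 6 7 stay [-round].
[+round] positions on the surface: 8 9 12 13 14.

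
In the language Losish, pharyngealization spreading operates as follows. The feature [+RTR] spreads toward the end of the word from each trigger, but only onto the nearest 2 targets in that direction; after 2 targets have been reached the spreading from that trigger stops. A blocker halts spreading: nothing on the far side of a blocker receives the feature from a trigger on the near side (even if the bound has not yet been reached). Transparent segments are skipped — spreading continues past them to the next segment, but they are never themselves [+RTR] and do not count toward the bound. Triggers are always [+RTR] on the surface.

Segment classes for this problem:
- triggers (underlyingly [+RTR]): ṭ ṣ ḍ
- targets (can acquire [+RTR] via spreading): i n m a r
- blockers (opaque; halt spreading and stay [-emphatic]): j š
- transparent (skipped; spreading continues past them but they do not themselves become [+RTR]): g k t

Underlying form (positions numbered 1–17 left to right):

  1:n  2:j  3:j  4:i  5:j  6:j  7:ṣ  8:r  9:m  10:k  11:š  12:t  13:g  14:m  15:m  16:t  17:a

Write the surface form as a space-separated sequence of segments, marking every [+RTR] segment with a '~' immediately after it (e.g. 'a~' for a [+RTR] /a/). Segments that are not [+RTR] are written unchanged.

n j j i j j ṣ~ r~ m~ k š t g m m t a

From /ṣ/ at 7 rightward: 8 /r/ → [+RTR]; 9 /m/ → [+RTR]; bound reached.
Targets with no active source: positions 1 4 14 15 17 stay [-emphatic].
[+RTR] positions on the surface: 7 8 9.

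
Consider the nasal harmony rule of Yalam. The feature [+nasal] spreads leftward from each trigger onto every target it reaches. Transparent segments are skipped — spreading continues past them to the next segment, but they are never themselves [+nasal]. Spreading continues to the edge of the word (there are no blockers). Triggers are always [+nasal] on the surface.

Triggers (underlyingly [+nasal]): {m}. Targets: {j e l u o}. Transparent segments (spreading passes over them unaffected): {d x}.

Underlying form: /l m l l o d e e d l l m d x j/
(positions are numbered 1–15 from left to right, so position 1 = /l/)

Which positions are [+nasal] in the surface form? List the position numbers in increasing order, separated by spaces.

1 2 3 4 5 7 8 10 11 12

From /m/ at 2 leftward: 1 /l/ → [+nasal]; word edge.
From /m/ at 12 leftward: 11 /l/ → [+nasal]; 10 /l/ → [+nasal]; 9 /d/ transparent; 8 /e/ → [+nasal]; 7 /e/ → [+nasal]; 6 /d/ transparent; 5 /o/ → [+nasal]; 4 /l/ → [+nasal]; 3 /l/ → [+nasal]; 2 /m/ is itself a trigger — this domain ends here.
Target with no active source: position 15 stays [-nasal].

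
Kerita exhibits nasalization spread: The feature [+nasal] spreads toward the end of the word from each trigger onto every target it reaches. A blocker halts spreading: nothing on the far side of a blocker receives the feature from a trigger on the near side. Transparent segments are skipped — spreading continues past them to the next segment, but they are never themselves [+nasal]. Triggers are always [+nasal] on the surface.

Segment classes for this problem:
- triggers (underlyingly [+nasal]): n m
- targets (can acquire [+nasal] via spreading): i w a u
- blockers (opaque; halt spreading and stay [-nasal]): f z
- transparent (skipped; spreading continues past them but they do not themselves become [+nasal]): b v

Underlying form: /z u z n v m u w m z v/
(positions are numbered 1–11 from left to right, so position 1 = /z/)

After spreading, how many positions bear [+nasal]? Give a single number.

5

From /n/ at 4 rightward: 5 /v/ transparent; 6 /m/ is itself a trigger — this domain ends here.
From /m/ at 6 rightward: 7 /u/ → [+nasal]; 8 /w/ → [+nasal]; 9 /m/ is itself a trigger — this domain ends here.
From /m/ at 9 rightward: 10 /z/ blocks.
Target with no active source: position 2 stays [-nasal].
[+nasal] positions on the surface: 4 6 7 8 9.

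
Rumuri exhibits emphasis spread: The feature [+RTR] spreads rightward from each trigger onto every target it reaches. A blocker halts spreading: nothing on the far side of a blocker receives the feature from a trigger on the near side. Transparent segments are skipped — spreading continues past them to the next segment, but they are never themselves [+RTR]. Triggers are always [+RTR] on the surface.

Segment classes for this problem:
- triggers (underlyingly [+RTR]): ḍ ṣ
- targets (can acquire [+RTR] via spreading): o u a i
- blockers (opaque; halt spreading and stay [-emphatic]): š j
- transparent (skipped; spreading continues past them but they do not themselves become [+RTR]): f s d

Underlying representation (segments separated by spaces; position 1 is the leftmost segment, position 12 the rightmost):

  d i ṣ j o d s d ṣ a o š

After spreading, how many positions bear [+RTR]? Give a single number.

4

From /ṣ/ at 3 rightward: 4 /j/ blocks.
From /ṣ/ at 9 rightward: 10 /a/ → [+RTR]; 11 /o/ → [+RTR]; 12 /š/ blocks.
Targets with no active source: positions 2 5 stay [-emphatic].
[+RTR] positions on the surface: 3 9 10 11.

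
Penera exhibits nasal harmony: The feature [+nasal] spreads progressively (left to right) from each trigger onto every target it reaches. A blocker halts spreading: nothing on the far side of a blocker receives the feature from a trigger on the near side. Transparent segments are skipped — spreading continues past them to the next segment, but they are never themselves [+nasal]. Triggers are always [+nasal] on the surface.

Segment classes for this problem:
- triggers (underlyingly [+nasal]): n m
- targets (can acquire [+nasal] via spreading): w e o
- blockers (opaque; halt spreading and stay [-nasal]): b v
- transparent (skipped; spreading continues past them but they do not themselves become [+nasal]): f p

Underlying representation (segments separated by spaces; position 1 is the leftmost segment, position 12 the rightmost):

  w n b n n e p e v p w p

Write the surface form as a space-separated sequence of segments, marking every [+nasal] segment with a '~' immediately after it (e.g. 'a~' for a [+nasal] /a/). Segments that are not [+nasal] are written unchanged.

From /n/ at 2 rightward: 3 /b/ blocks.
From /n/ at 4 rightward: 5 /n/ is itself a trigger — this domain ends here.
From /n/ at 5 rightward: 6 /e/ → [+nasal]; 7 /p/ transparent; 8 /e/ → [+nasal]; 9 /v/ blocks.
Targets with no active source: positions 1 11 stay [-nasal].
[+nasal] positions on the surface: 2 4 5 6 8.

w n~ b n~ n~ e~ p e~ v p w p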